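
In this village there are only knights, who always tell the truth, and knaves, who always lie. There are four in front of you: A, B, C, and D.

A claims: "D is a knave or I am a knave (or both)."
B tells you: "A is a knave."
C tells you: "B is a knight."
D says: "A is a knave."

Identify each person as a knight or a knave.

A: knight, B: knave, C: knave, D: knave

Consider A. Suppose A is a knave.
Then A's own statement would have to be false, but it can't be — contradiction.
So A is a knight.
With that fixed, B's statement is false, so B is a knave.
With that fixed, C's statement is false, so C is a knave.
With that fixed, D's statement is false, so D is a knave.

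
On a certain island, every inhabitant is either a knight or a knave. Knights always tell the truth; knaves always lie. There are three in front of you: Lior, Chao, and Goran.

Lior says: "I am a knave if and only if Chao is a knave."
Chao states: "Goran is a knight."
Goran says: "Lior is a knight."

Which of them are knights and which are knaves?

Consider Lior. Suppose Lior is a knave.
Then no assignment of the remaining roles makes every statement match its speaker's type — contradiction.
So Lior is a knight.
With that fixed, Goran's statement is true, so Goran is a knight.
With that fixed, Chao's statement is true, so Chao is a knight.

Lior: knight, Chao: knight, Goran: knight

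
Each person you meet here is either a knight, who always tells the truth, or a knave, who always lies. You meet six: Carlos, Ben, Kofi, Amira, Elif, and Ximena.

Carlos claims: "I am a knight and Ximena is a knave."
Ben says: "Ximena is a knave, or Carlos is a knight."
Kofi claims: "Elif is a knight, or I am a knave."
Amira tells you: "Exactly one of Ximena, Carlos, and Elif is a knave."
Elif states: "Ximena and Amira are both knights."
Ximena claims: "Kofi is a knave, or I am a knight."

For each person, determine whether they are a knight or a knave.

Consider Carlos. Suppose Carlos is a knight.
Then no assignment of the remaining roles makes every statement match its speaker's type — contradiction.
So Carlos is a knave.
Consider Ben. Suppose Ben is a knight.
Then no assignment of the remaining roles makes every statement match its speaker's type — contradiction.
So Ben is a knave.
Consider Kofi. Suppose Kofi is a knave.
Then Kofi's own statement would have to be false, but it can't be — contradiction.
So Kofi is a knight.
Consider Amira. Suppose Amira is a knave.
Then no assignment of the remaining roles makes every statement match its speaker's type — contradiction.
So Amira is a knight.
Consider Elif. Suppose Elif is a knave.
Then Kofi's statement comes out false, contradicting Kofi being a knight.
So Elif is a knight.
Consider Ximena. Suppose Ximena is a knave.
Then Ben's statement comes out true, contradicting Ben being a knave.
So Ximena is a knight.

Carlos: knave, Ben: knave, Kofi: knight, Amira: knight, Elif: knight, Ximena: knight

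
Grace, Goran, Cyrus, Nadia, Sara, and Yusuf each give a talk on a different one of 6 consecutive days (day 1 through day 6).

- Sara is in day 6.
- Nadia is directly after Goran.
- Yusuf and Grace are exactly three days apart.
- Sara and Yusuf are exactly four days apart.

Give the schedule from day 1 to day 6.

Cyrus, Yusuf, Goran, Nadia, Grace, Sara

From clue 1: Sara → day 6.
From clues 1–2: Goran is in {1,2,3,4}.
From clues 1–3: Goran is in {2,3}.
From clues 1–4: Cyrus → day 1, Yusuf → day 2, Goran → day 3, Nadia → day 4, Grace → day 5.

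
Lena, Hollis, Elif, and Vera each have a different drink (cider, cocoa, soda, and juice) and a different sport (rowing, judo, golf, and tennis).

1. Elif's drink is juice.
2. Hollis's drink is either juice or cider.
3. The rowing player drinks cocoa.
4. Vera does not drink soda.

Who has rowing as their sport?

Vera

With clues 1–3, Elif and Hollis are impossible for the one with sport rowing.
With clues 1–4, Lena is impossible for the one with sport rowing.
That leaves Vera.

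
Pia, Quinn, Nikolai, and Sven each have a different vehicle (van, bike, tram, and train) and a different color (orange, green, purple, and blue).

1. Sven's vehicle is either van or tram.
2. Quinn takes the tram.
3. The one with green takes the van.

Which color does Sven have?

With clues 1–3, blue, orange, and purple are impossible for Sven's color.
That leaves green.

green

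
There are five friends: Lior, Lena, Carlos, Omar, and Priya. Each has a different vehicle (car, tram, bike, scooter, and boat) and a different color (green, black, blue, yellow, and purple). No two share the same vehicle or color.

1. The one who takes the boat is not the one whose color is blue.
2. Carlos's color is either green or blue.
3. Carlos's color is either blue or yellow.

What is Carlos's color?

blue

With clues 1–2, black, purple, and yellow are impossible for Carlos's color.
With clues 1–3, green is impossible for Carlos's color.
That leaves blue.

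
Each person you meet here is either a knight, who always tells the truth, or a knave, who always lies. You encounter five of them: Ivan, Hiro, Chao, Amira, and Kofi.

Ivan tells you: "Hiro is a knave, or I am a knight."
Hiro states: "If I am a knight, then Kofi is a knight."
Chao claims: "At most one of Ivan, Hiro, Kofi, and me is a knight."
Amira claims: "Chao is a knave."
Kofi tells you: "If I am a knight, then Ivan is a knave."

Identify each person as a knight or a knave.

Ivan: knave, Hiro: knight, Chao: knave, Amira: knight, Kofi: knight

Consider Ivan. Suppose Ivan is a knight.
Then whichever role Kofi has, Kofi's statement has the wrong truth value — contradiction.
So Ivan is a knave.
With that fixed, Kofi's statement is true, so Kofi is a knight.
With that fixed, Hiro's statement is true, so Hiro is a knight.
With that fixed, Chao's statement is false, so Chao is a knave.
With that fixed, Amira's statement is true, so Amira is a knight.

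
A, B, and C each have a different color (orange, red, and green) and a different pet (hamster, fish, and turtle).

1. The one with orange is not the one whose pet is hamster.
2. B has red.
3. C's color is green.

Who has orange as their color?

With clues 1–2, B is impossible for the one with color orange.
With clues 1–3, C is impossible for the one with color orange.
That leaves A.

A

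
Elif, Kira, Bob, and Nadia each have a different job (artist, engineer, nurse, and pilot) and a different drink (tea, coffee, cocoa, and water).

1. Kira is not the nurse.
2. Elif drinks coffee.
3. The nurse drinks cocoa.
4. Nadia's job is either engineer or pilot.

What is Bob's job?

With clues 1–4, artist, engineer, and pilot are impossible for Bob's job.
That leaves nurse.

nurse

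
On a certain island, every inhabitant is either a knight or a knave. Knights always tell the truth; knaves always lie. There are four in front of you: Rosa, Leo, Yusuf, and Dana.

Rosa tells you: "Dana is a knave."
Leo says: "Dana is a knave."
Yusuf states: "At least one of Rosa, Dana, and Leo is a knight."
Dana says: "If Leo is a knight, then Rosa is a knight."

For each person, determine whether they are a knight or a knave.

Rosa: knave, Leo: knave, Yusuf: knight, Dana: knight

Consider Rosa. Suppose Rosa is a knight.
Then no assignment of the remaining roles makes every statement match its speaker's type — contradiction.
So Rosa is a knave.
Consider Leo. Suppose Leo is a knight.
Then no assignment of the remaining roles makes every statement match its speaker's type — contradiction.
So Leo is a knave.
With that fixed, Dana's statement is true, so Dana is a knight.
With that fixed, Yusuf's statement is true, so Yusuf is a knight.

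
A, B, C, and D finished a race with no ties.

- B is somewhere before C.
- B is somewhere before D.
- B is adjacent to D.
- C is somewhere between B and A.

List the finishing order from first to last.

B, D, C, A

From clue 1: B is in {1,2,3}.
From clues 1–2: B is in {1,2}.
From clues 1–4: B → place 1, D → place 2, C → place 3, A → place 4.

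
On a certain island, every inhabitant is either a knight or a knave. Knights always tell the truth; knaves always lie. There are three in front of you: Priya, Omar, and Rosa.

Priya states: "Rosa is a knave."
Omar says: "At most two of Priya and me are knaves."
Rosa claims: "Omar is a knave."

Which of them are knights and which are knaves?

Regardless of anyone's role, Omar's statement is true, so Omar is a knight.
With that fixed, Rosa's statement is false, so Rosa is a knave.
With that fixed, Priya's statement is true, so Priya is a knight.

Priya: knight, Omar: knight, Rosa: knave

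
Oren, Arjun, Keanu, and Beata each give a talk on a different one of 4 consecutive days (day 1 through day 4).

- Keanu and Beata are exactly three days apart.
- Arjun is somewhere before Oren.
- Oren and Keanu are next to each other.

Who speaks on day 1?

With clue 1, Arjun and Oren are ruled out for day 1.
With clues 1–3, Keanu is ruled out for day 1.
So day 1 is Beata.

Beata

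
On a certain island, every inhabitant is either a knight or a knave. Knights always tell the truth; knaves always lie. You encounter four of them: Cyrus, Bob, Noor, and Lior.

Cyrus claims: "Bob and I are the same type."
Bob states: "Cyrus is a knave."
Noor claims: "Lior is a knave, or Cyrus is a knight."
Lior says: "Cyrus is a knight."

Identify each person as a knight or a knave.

Consider Cyrus. Suppose Cyrus is a knight.
Then no assignment of the remaining roles makes every statement match its speaker's type — contradiction.
So Cyrus is a knave.
With that fixed, Bob's statement is true, so Bob is a knight.
With that fixed, Lior's statement is false, so Lior is a knave.
With that fixed, Noor's statement is true, so Noor is a knight.

Cyrus: knave, Bob: knight, Noor: knight, Lior: knave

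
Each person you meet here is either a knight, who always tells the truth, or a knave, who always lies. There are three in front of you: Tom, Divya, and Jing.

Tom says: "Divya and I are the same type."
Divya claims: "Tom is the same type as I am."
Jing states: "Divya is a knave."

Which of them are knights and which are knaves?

Consider Tom. Suppose Tom is a knave.
Then whichever role Divya has, Divya's statement has the wrong truth value — contradiction.
So Tom is a knight.
Consider Divya. Suppose Divya is a knave.
Then Tom's statement comes out false, contradicting Tom being a knight.
So Divya is a knight.
With that fixed, Jing's statement is false, so Jing is a knave.

Tom: knight, Divya: knight, Jing: knave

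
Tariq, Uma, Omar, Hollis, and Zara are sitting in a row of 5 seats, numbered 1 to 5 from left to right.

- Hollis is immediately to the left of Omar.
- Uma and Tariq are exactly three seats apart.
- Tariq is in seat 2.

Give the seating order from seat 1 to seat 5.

Zara, Tariq, Hollis, Omar, Uma

From clue 1: Omar is in {2,3,4,5}.
From clues 1–2: Omar is in {3,4}.
From clues 1–3: Zara → seat 1, Tariq → seat 2, Hollis → seat 3, Omar → seat 4, Uma → seat 5.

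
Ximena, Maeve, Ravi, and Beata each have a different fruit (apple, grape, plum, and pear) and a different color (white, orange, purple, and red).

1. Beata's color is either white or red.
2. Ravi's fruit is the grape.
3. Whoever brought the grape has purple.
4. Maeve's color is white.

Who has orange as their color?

Clue 1 rules out Beata for the one with color orange.
With clues 1–3, Ravi is impossible for the one with color orange.
With clues 1–4, Maeve is impossible for the one with color orange.
That leaves Ximena.

Ximena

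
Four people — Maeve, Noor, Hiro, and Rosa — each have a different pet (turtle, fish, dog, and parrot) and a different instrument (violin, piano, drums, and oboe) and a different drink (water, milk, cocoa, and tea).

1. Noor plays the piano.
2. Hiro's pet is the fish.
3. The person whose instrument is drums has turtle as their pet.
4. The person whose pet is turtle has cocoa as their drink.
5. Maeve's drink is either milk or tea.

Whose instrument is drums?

Rosa

Clue 1 rules out Noor for the one with instrument drums.
With clues 1–3, Hiro is impossible for the one with instrument drums.
With clues 1–5, Maeve is impossible for the one with instrument drums.
That leaves Rosa.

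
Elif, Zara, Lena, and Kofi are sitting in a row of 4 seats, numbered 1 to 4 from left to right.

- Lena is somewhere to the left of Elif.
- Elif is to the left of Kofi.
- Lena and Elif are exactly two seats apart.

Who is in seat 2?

With clues 1–2, Kofi is ruled out for seat 2.
With clues 1–3, Elif and Lena are ruled out for seat 2.
So seat 2 is Zara.

Zara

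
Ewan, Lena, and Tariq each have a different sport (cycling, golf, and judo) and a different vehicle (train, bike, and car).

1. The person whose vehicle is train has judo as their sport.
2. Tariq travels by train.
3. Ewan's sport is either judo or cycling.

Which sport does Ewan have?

cycling

With clues 1–2, judo is impossible for Ewan's sport.
With clues 1–3, golf is impossible for Ewan's sport.
That leaves cycling.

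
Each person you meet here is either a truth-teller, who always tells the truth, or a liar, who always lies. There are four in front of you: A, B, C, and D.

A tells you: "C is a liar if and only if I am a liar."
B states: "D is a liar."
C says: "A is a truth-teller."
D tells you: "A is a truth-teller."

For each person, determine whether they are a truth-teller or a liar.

A: truth-teller, B: liar, C: truth-teller, D: truth-teller

Consider A. Suppose A is a liar.
Then no assignment of the remaining roles makes every statement match its speaker's type — contradiction.
So A is a truth-teller.
With that fixed, C's statement is true, so C is a truth-teller.
With that fixed, D's statement is true, so D is a truth-teller.
With that fixed, B's statement is false, so B is a liar.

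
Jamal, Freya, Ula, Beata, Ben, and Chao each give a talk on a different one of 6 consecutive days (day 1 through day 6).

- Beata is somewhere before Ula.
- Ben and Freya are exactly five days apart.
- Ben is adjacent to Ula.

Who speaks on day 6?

With clue 1, Beata is ruled out for day 6.
With clues 1–2, Chao, Jamal, and Ula are ruled out for day 6.
With clues 1–3, Freya is ruled out for day 6.
So day 6 is Ben.

Ben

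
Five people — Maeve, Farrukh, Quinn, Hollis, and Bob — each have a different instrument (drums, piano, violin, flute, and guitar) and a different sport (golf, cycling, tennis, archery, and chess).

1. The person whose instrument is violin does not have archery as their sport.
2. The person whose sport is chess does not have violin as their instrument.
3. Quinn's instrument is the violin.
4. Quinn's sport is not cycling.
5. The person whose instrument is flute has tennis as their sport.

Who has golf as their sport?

Quinn

With clues 1–5, Bob, Farrukh, Hollis, and Maeve are impossible for the one with sport golf.
That leaves Quinn.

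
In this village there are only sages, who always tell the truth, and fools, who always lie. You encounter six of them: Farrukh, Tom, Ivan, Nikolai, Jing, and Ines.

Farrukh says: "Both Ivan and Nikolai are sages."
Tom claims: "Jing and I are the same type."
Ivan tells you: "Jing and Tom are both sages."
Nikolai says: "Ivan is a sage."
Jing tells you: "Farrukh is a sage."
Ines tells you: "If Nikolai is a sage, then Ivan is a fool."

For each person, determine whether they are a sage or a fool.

Consider Farrukh. Suppose Farrukh is a fool.
Then no assignment of the remaining roles makes every statement match its speaker's type — contradiction.
So Farrukh is a sage.
With that fixed, Jing's statement is true, so Jing is a sage.
Consider Tom. Suppose Tom is a fool.
Then no assignment of the remaining roles makes every statement match its speaker's type — contradiction.
So Tom is a sage.
With that fixed, Ivan's statement is true, so Ivan is a sage.
With that fixed, Nikolai's statement is true, so Nikolai is a sage.
With that fixed, Ines's statement is false, so Ines is a fool.

Farrukh: sage, Tom: sage, Ivan: sage, Nikolai: sage, Jing: sage, Ines: fool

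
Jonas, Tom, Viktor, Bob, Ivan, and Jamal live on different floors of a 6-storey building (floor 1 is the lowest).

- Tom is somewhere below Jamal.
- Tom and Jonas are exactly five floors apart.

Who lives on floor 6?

With clue 1, Tom is ruled out for floor 6.
With clues 1–2, Bob, Ivan, Jamal, and Viktor are ruled out for floor 6.
So floor 6 is Jonas.

Jonas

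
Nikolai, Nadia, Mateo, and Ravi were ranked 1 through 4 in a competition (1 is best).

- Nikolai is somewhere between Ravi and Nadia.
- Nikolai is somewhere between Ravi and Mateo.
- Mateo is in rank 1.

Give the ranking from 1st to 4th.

Mateo, Nadia, Nikolai, Ravi

From clue 1: Nikolai is in {2,3}.
From clues 1–3: Mateo → rank 1, Nadia → rank 2, Nikolai → rank 3, Ravi → rank 4.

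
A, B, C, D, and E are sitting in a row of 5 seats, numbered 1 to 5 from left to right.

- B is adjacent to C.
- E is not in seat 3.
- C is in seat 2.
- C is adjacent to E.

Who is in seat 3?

With clues 1–2, E is ruled out for seat 3.
With clues 1–3, C is ruled out for seat 3.
With clues 1–4, A and D are ruled out for seat 3.
So seat 3 is B.

B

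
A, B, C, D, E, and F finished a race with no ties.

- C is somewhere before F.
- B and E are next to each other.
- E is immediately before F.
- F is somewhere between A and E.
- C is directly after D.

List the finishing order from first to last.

From clue 1: C is in {1,2,3,4,5}.
From clues 1–3: B is in {2,3,4}.
From clues 1–4: A is in {5,6}.
From clues 1–5: D → place 1, C → place 2, B → place 3, E → place 4, F → place 5, A → place 6.

D, C, B, E, F, A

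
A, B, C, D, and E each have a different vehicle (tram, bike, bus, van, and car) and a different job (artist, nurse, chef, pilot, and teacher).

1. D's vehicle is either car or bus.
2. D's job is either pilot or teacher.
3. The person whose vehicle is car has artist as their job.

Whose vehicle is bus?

D

With clues 1–3, A, B, C, and E are impossible for the one with vehicle bus.
That leaves D.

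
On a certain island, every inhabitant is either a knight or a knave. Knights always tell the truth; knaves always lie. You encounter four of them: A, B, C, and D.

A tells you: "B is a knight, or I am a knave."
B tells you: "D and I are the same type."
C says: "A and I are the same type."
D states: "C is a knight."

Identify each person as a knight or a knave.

A: knight, B: knight, C: knight, D: knight

Consider A. Suppose A is a knave.
Then A's own statement would have to be false, but it can't be — contradiction.
So A is a knight.
Consider B. Suppose B is a knave.
Then A's statement comes out false, contradicting A being a knight.
So B is a knight.
Consider C. Suppose C is a knave.
Then no assignment of the remaining roles makes every statement match its speaker's type — contradiction.
So C is a knight.
With that fixed, D's statement is true, so D is a knight.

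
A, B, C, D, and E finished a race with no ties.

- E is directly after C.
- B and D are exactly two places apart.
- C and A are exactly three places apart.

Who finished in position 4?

With clues 1–2, B, D, and E are ruled out for place 4.
With clues 1–3, C is ruled out for place 4.
So place 4 is A.

A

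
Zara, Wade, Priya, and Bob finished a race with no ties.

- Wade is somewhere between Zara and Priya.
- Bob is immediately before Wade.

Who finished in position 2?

With clues 1–2, Priya, Wade, and Zara are ruled out for place 2.
So place 2 is Bob.

Bob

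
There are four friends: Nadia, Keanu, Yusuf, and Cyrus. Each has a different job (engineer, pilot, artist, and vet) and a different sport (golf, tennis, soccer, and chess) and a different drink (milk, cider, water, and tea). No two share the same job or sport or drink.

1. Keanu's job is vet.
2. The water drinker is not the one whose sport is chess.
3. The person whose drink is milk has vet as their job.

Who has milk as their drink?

Keanu

With clues 1–3, Cyrus, Nadia, and Yusuf are impossible for the one with drink milk.
That leaves Keanu.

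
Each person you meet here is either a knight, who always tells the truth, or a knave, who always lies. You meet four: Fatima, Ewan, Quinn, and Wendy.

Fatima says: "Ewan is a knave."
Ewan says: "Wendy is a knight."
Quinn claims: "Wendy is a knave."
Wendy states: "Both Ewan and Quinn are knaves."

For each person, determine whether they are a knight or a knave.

Fatima: knight, Ewan: knave, Quinn: knight, Wendy: knave

Consider Fatima. Suppose Fatima is a knave.
Then no assignment of the remaining roles makes every statement match its speaker's type — contradiction.
So Fatima is a knight.
Consider Ewan. Suppose Ewan is a knight.
Then Fatima's statement comes out false, contradicting Fatima being a knight.
So Ewan is a knave.
Consider Quinn. Suppose Quinn is a knave.
Then no assignment of the remaining roles makes every statement match its speaker's type — contradiction.
So Quinn is a knight.
With that fixed, Wendy's statement is false, so Wendy is a knave.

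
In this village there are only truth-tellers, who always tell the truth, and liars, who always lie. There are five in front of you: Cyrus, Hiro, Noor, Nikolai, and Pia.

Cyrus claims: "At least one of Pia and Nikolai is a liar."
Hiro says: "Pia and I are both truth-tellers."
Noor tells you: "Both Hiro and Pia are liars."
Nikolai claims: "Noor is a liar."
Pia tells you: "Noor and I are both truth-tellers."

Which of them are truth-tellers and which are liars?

Cyrus: truth-teller, Hiro: liar, Noor: truth-teller, Nikolai: liar, Pia: liar

Consider Cyrus. Suppose Cyrus is a liar.
Then no assignment of the remaining roles makes every statement match its speaker's type — contradiction.
So Cyrus is a truth-teller.
Consider Hiro. Suppose Hiro is a truth-teller.
Then no assignment of the remaining roles makes every statement match its speaker's type — contradiction.
So Hiro is a liar.
Consider Noor. Suppose Noor is a liar.
Then no assignment of the remaining roles makes every statement match its speaker's type — contradiction.
So Noor is a truth-teller.
With that fixed, Nikolai's statement is false, so Nikolai is a liar.
Consider Pia. Suppose Pia is a truth-teller.
Then Noor's statement comes out false, contradicting Noor being a truth-teller.
So Pia is a liar.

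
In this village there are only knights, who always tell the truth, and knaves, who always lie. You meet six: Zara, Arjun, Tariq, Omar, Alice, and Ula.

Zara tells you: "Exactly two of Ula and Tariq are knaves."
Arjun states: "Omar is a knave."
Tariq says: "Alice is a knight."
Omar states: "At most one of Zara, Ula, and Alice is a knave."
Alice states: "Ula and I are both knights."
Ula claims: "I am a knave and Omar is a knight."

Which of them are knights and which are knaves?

Consider Zara. Suppose Zara is a knave.
Then no assignment of the remaining roles makes every statement match its speaker's type — contradiction.
So Zara is a knight.
Consider Arjun. Suppose Arjun is a knave.
Then no assignment of the remaining roles makes every statement match its speaker's type — contradiction.
So Arjun is a knight.
Consider Tariq. Suppose Tariq is a knight.
Then Zara's statement comes out false, contradicting Zara being a knight.
So Tariq is a knave.
Consider Omar. Suppose Omar is a knight.
Then Arjun's statement comes out false, contradicting Arjun being a knight.
So Omar is a knave.
With that fixed, Ula's statement is false, so Ula is a knave.
With that fixed, Alice's statement is false, so Alice is a knave.

Zara: knight, Arjun: knight, Tariq: knave, Omar: knave, Alice: knave, Ula: knave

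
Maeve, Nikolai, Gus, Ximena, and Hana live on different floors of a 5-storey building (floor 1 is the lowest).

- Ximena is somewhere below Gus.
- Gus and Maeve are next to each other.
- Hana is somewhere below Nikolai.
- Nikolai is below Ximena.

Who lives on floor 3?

With clues 1–3, Hana is ruled out for floor 3.
With clues 1–4, Gus, Maeve, and Nikolai are ruled out for floor 3.
So floor 3 is Ximena.

Ximena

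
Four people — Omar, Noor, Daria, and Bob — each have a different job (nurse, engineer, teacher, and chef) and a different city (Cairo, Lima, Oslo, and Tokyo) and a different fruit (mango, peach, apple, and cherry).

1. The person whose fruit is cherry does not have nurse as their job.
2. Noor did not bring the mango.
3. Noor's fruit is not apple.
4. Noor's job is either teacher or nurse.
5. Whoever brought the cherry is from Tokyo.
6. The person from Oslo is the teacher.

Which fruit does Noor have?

peach

With clues 1–2, mango is impossible for Noor's fruit.
With clues 1–3, apple is impossible for Noor's fruit.
With clues 1–6, cherry is impossible for Noor's fruit.
That leaves peach.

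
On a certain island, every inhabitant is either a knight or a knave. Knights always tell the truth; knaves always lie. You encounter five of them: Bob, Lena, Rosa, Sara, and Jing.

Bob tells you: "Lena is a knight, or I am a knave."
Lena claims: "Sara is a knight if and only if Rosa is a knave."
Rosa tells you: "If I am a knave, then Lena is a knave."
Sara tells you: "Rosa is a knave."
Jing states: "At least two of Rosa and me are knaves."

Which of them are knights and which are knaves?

Consider Bob. Suppose Bob is a knave.
Then Bob's own statement would have to be false, but it can't be — contradiction.
So Bob is a knight.
Consider Lena. Suppose Lena is a knave.
Then Bob's statement comes out false, contradicting Bob being a knight.
So Lena is a knight.
Consider Rosa. Suppose Rosa is a knave.
Then whichever role Jing has, Jing's statement has the wrong truth value — contradiction.
So Rosa is a knight.
With that fixed, Sara's statement is false, so Sara is a knave.
With that fixed, Jing's statement is false, so Jing is a knave.

Bob: knight, Lena: knight, Rosa: knight, Sara: knave, Jing: knave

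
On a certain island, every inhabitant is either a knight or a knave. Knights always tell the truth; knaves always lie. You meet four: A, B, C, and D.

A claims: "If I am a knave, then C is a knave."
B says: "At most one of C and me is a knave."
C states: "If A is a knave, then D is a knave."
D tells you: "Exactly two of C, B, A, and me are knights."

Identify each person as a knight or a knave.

Consider A. Suppose A is a knave.
Then no assignment of the remaining roles makes every statement match its speaker's type — contradiction.
So A is a knight.
With that fixed, C's statement is true, so C is a knight.
With that fixed, B's statement is true, so B is a knight.
With that fixed, D's statement is false, so D is a knave.

A: knight, B: knight, C: knight, D: knave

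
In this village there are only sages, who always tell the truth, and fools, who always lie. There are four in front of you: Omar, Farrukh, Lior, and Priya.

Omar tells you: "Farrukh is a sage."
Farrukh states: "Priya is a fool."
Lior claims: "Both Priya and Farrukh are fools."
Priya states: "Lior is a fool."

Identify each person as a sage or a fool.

Omar: fool, Farrukh: fool, Lior: fool, Priya: sage

Consider Omar. Suppose Omar is a sage.
Then no assignment of the remaining roles makes every statement match its speaker's type — contradiction.
So Omar is a fool.
Consider Farrukh. Suppose Farrukh is a sage.
Then Omar's statement comes out true, contradicting Omar being a fool.
So Farrukh is a fool.
Consider Lior. Suppose Lior is a sage.
Then no assignment of the remaining roles makes every statement match its speaker's type — contradiction.
So Lior is a fool.
With that fixed, Priya's statement is true, so Priya is a sage.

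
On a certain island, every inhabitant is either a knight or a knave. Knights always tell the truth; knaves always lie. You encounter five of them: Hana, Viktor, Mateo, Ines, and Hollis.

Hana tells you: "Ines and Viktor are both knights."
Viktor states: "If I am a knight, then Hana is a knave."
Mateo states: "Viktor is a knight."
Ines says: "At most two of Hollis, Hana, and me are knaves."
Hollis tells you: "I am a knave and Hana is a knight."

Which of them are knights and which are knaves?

Hana: knave, Viktor: knight, Mateo: knight, Ines: knave, Hollis: knave

Consider Hana. Suppose Hana is a knight.
Then whichever role Viktor has, Viktor's statement has the wrong truth value — contradiction.
So Hana is a knave.
With that fixed, Viktor's statement is true, so Viktor is a knight.
With that fixed, Mateo's statement is true, so Mateo is a knight.
With that fixed, Hollis's statement is false, so Hollis is a knave.
Consider Ines. Suppose Ines is a knight.
Then Hana's statement comes out true, contradicting Hana being a knave.
So Ines is a knave.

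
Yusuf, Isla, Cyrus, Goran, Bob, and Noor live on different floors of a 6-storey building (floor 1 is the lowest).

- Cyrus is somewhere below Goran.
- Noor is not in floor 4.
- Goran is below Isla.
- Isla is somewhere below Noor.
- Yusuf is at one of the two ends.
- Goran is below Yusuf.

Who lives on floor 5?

With clues 1–3, Cyrus is ruled out for floor 5.
With clues 1–4, Goran is ruled out for floor 5.
With clues 1–5, Yusuf is ruled out for floor 5.
With clues 1–6, Bob and Isla are ruled out for floor 5.
So floor 5 is Noor.

Noor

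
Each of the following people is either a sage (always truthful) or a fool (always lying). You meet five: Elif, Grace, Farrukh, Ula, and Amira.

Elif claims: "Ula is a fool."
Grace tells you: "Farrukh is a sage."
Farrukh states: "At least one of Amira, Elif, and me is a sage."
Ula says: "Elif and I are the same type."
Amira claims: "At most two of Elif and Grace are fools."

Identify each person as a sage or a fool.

Regardless of anyone's role, Amira's statement is true, so Amira is a sage.
With that fixed, Farrukh's statement is true, so Farrukh is a sage.
With that fixed, Grace's statement is true, so Grace is a sage.
Consider Elif. Suppose Elif is a fool.
Then whichever role Ula has, Ula's statement has the wrong truth value — contradiction.
So Elif is a sage.
Consider Ula. Suppose Ula is a sage.
Then Elif's statement comes out false, contradicting Elif being a sage.
So Ula is a fool.

Elif: sage, Grace: sage, Farrukh: sage, Ula: fool, Amira: sage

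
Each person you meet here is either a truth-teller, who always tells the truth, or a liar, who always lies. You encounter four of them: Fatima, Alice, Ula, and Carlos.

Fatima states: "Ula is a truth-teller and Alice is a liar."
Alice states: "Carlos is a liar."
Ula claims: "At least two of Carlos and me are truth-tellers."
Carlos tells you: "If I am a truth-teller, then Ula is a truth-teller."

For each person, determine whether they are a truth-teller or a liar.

Fatima: truth-teller, Alice: liar, Ula: truth-teller, Carlos: truth-teller

Consider Fatima. Suppose Fatima is a liar.
Then no assignment of the remaining roles makes every statement match its speaker's type — contradiction.
So Fatima is a truth-teller.
Consider Alice. Suppose Alice is a truth-teller.
Then Fatima's statement comes out false, contradicting Fatima being a truth-teller.
So Alice is a liar.
Consider Ula. Suppose Ula is a liar.
Then Fatima's statement comes out false, contradicting Fatima being a truth-teller.
So Ula is a truth-teller.
With that fixed, Carlos's statement is true, so Carlos is a truth-teller.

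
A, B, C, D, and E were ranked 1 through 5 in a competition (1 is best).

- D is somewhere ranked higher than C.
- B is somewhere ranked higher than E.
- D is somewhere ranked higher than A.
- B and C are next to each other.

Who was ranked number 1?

D

With clue 1, C is ruled out for rank 1.
With clues 1–2, E is ruled out for rank 1.
With clues 1–3, A is ruled out for rank 1.
With clues 1–4, B is ruled out for rank 1.
So rank 1 is D.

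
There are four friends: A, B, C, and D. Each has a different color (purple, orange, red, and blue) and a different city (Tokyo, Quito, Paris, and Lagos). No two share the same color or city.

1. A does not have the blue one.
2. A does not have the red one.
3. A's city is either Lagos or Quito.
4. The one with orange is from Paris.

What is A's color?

purple

Clue 1 rules out blue for A's color.
With clues 1–2, red is impossible for A's color.
With clues 1–4, orange is impossible for A's color.
That leaves purple.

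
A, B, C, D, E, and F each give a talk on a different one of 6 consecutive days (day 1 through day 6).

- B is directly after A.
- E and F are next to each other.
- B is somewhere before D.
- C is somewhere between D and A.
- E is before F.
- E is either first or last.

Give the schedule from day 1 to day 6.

E, F, A, B, C, D

From clue 1: A is in {1,2,3,4,5}.
From clues 1–3: A is in {1,2,3,4}.
From clues 1–4: A is in {1,3}.
From clues 1–6: E → day 1, F → day 2, A → day 3, B → day 4, C → day 5, D → day 6.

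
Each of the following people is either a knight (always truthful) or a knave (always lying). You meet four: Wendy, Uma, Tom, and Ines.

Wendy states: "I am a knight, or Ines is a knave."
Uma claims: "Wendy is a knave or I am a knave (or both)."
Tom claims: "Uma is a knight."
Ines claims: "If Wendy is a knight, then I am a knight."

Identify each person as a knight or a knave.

Consider Wendy. Suppose Wendy is a knight.
Then whichever role Uma has, Uma's statement has the wrong truth value — contradiction.
So Wendy is a knave.
With that fixed, Uma's statement is true, so Uma is a knight.
With that fixed, Tom's statement is true, so Tom is a knight.
With that fixed, Ines's statement is true, so Ines is a knight.

Wendy: knave, Uma: knight, Tom: knight, Ines: knight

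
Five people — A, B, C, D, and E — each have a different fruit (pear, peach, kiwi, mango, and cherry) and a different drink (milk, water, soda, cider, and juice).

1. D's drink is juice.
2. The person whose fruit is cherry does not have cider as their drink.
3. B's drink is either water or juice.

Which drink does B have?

water

Clue 1 rules out juice for B's drink.
With clues 1–3, cider, milk, and soda are impossible for B's drink.
That leaves water.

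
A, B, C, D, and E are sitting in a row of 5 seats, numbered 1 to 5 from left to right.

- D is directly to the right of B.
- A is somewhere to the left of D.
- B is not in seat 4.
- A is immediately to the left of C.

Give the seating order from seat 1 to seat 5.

A, C, B, D, E

From clue 1: B is in {1,2,3,4}.
From clues 1–2: A is in {1,2,3}.
From clues 1–3: A is in {1,2}.
From clues 1–4: A → seat 1, C → seat 2, B → seat 3, D → seat 4, E → seat 5.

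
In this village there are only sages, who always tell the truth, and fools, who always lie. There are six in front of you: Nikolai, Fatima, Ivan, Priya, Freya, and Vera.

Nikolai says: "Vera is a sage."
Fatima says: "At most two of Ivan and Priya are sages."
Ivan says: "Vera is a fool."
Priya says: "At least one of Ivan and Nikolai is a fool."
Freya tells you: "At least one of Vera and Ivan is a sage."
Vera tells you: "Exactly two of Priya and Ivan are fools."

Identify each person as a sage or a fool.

Nikolai: fool, Fatima: sage, Ivan: sage, Priya: sage, Freya: sage, Vera: fool

Regardless of anyone's role, Fatima's statement is true, so Fatima is a sage.
Consider Nikolai. Suppose Nikolai is a sage.
Then no assignment of the remaining roles makes every statement match its speaker's type — contradiction.
So Nikolai is a fool.
With that fixed, Priya's statement is true, so Priya is a sage.
With that fixed, Vera's statement is false, so Vera is a fool.
With that fixed, Ivan's statement is true, so Ivan is a sage.
With that fixed, Freya's statement is true, so Freya is a sage.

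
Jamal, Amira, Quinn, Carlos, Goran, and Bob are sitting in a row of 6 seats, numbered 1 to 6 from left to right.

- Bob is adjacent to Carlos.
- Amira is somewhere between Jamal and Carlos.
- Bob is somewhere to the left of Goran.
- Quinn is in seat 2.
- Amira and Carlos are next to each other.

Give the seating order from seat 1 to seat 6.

From clues 1–2: Amira is in {2,3,4,5}.
From clues 1–4: Jamal → seat 1, Quinn → seat 2, Amira → seat 3, Goran → seat 6.
From clues 1–5: Carlos → seat 4, Bob → seat 5.

Jamal, Quinn, Amira, Carlos, Bob, Goran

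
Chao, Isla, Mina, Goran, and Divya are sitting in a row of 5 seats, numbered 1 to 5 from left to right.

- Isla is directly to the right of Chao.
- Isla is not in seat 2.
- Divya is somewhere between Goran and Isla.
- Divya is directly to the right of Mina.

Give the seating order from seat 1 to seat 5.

From clue 1: Chao is in {1,2,3,4}.
From clues 1–2: Chao is in {2,3,4}.
From clues 1–4: Goran → seat 1, Mina → seat 2, Divya → seat 3, Chao → seat 4, Isla → seat 5.

Goran, Mina, Divya, Chao, Isla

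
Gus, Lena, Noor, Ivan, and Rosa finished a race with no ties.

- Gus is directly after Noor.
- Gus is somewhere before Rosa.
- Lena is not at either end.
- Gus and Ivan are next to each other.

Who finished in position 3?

With clues 1–4, Gus, Lena, Noor, and Rosa are ruled out for place 3.
So place 3 is Ivan.

Ivan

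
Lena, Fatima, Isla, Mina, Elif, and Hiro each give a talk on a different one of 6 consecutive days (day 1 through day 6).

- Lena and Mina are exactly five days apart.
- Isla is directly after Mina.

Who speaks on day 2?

Isla

With clue 1, Lena and Mina are ruled out for day 2.
With clues 1–2, Elif, Fatima, and Hiro are ruled out for day 2.
So day 2 is Isla.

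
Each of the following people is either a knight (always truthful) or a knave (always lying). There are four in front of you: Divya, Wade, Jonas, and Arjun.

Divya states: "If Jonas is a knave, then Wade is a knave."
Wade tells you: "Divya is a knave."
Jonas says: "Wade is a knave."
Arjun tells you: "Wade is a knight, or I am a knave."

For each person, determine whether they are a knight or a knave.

Divya: knave, Wade: knight, Jonas: knave, Arjun: knight

Consider Divya. Suppose Divya is a knight.
Then no assignment of the remaining roles makes every statement match its speaker's type — contradiction.
So Divya is a knave.
With that fixed, Wade's statement is true, so Wade is a knight.
With that fixed, Jonas's statement is false, so Jonas is a knave.
With that fixed, Arjun's statement is true, so Arjun is a knight.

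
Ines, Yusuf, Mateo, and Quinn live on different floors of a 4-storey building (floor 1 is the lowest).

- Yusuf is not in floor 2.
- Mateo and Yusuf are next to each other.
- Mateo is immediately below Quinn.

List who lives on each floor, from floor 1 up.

From clue 1: Yusuf is in {1,3,4}.
From clues 1–3: Yusuf → floor 1, Mateo → floor 2, Quinn → floor 3, Ines → floor 4.

Yusuf, Mateo, Quinn, Ines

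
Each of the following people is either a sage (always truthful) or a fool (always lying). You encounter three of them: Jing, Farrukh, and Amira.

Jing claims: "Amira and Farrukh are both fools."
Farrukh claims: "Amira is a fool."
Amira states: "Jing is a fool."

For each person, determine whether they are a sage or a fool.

Consider Jing. Suppose Jing is a sage.
Then no assignment of the remaining roles makes every statement match its speaker's type — contradiction.
So Jing is a fool.
With that fixed, Amira's statement is true, so Amira is a sage.
With that fixed, Farrukh's statement is false, so Farrukh is a fool.

Jing: fool, Farrukh: fool, Amira: sage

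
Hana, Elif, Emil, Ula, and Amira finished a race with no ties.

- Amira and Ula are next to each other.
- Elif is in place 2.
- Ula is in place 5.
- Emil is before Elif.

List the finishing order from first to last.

From clues 1–2: Elif → place 2.
From clues 1–3: Amira → place 4, Ula → place 5.
From clues 1–4: Emil → place 1, Hana → place 3.

Emil, Elif, Hana, Amira, Ula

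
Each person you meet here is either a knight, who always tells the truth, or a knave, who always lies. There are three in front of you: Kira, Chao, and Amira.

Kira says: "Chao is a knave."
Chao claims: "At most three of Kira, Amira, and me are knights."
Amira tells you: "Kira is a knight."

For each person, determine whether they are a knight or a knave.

Kira: knave, Chao: knight, Amira: knave

Regardless of anyone's role, Chao's statement is true, so Chao is a knight.
With that fixed, Kira's statement is false, so Kira is a knave.
With that fixed, Amira's statement is false, so Amira is a knave.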